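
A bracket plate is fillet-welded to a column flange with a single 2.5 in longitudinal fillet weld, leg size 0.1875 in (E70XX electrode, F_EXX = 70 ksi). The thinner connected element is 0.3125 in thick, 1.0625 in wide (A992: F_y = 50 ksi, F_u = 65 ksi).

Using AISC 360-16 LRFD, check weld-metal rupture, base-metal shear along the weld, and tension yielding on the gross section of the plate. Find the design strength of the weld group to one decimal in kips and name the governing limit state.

Weld metal: throat = 0.707×0.1875 = 0.13256 in, L = 2.5 in. φR_n = 0.75 × 0.6 × 70 × 0.13256 × 2.5 = 10.4 kips.
Base metal shear (0.3125 in plate): yield φR_n = 1.0×0.6×50×0.3125×2.5 = 23.4 kips; rupture φR_n = 0.75×0.6×65×0.3125×2.5 = 22.9 kips; take 22.9 kips (rupture).
Tension yield (gross): A_g = 1.0625×0.3125 = 0.33203 in². φR_n = 0.90 × 50 × 0.33203 = 14.9 kips.
Governing: min(10.4, 22.9, 14.9) = 10.4 kips → weld metal.

10.4 kips (weld metal governs)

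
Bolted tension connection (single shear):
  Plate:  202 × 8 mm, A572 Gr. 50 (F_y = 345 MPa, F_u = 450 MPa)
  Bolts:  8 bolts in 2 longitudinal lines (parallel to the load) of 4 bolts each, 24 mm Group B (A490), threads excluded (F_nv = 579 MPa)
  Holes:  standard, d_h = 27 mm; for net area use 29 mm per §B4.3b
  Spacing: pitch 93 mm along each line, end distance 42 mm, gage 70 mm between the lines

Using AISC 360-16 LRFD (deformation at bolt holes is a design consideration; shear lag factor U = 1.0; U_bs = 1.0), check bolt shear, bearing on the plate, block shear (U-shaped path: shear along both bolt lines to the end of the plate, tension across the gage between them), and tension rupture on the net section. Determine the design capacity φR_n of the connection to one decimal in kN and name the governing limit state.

388.8 kN (net-section rupture governs)

Bolt shear: A_b = π(24)²/4 = 452.39 mm². φR_n = 0.75 × 579 × 452.39 × 8 × 1 = 1571.6 kN.
Bearing (8 mm plate, F_u = 450 MPa): end bolts L_c = 42 − 27/2 = 28.5, R_n = min(1.2×28.5×8×450, 2.4×24×8×450) = 123.12 kN/bolt; interior L_c = 93 − 27 = 66, R_n = 207.36 kN/bolt. φR_n = 0.75 × (2×123.12 + 6×207.36) = 1117.8 kN.
Block shear: shear path 2×[42+3×93] = 2×321 mm, A_gv = 5136, A_nv = 2×(321 − 3.5×29)×8 = 3512 mm²; tension across gage: (70 − 1×29)×8 = 328 mm². R_n = min(0.6×450×3512, 0.6×345×5136) + 1.0×450×328 = min(948.24, 1063.2) + 147.6 = 1095.8 kN. φR_n = 0.75 × 1095.8 = 821.9 kN.
Tension rupture (net): A_n = (202 − 2×29)×8 = 1152 mm² (U = 1.0, A_e = A_n). φR_n = 0.75 × 450 × 1152 = 388.8 kN.
Governing: min(1571.6, 1117.8, 821.9, 388.8) = 388.8 kN → net-section rupture.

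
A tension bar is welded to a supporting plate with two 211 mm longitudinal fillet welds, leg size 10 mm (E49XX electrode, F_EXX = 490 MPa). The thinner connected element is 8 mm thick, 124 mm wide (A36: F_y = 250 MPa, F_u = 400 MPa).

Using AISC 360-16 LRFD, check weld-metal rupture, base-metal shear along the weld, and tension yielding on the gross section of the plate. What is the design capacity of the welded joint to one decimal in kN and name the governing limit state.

Weld metal: throat = 0.707×10 = 7.07 mm, L = 2×211 = 422 mm. φR_n = 0.75 × 0.6 × 490 × 7.07 × 422 = 657.9 kN.
Base metal shear (8 mm plate): yield φR_n = 1.0×0.6×250×8×422 = 506.4 kN; rupture φR_n = 0.75×0.6×400×8×422 = 607.7 kN; take 506.4 kN (yield).
Tension yield (gross): A_g = 124×8 = 992 mm². φR_n = 0.90 × 250 × 992 = 223.2 kN.
Governing: min(657.9, 506.4, 223.2) = 223.2 kN → gross-section yield.

223.2 kN (gross-section yield governs)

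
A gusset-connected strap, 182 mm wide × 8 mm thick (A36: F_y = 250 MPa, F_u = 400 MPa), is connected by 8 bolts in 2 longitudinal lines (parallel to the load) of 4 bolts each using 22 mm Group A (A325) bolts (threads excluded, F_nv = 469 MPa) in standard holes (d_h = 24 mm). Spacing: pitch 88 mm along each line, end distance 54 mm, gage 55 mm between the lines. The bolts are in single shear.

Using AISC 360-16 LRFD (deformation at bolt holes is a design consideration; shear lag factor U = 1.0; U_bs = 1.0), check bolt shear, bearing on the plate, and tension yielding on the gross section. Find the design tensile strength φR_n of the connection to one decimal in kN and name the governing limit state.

327.6 kN (gross-section yield governs)

Bolt shear: A_b = π(22)²/4 = 380.13 mm². φR_n = 0.75 × 469 × 380.13 × 8 × 1 = 1069.7 kN.
Bearing (8 mm plate, F_u = 400 MPa): end bolts L_c = 54 − 24/2 = 42, R_n = min(1.2×42×8×400, 2.4×22×8×400) = 161.28 kN/bolt; interior L_c = 88 − 24 = 64, R_n = 168.96 kN/bolt. φR_n = 0.75 × (2×161.28 + 6×168.96) = 1002.2 kN.
Tension yield (gross): A_g = 182×8 = 1456 mm². φR_n = 0.90 × 250 × 1456 = 327.6 kN.
Governing: min(1069.7, 1002.2, 327.6) = 327.6 kN → gross-section yield.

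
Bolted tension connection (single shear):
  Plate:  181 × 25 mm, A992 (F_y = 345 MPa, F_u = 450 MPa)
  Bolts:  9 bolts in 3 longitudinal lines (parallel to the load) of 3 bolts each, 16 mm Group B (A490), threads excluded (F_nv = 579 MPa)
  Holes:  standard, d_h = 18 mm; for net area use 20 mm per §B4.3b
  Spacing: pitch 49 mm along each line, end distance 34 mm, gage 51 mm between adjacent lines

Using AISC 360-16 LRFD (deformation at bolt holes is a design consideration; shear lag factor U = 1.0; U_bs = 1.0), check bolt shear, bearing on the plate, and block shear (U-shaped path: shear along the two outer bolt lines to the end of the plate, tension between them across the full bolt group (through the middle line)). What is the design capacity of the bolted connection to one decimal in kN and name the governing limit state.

Bolt shear: A_b = π(16)²/4 = 201.06 mm². φR_n = 0.75 × 579 × 201.06 × 9 × 1 = 785.8 kN.
Bearing (25 mm plate, F_u = 450 MPa): end bolts L_c = 34 − 18/2 = 25, R_n = min(1.2×25×25×450, 2.4×16×25×450) = 337.5 kN/bolt; interior L_c = 49 − 18 = 31, R_n = 418.5 kN/bolt. φR_n = 0.75 × (3×337.5 + 6×418.5) = 2642.6 kN.
Block shear: shear path 2×[34+2×49] = 2×132 mm, A_gv = 6600, A_nv = 2×(132 − 2.5×20)×25 = 4100 mm²; tension across gage: (102 − 2×20)×25 = 1550 mm². R_n = min(0.6×450×4100, 0.6×345×6600) + 1.0×450×1550 = min(1107, 1366.2) + 697.5 = 1804.5 kN. φR_n = 0.75 × 1804.5 = 1353.4 kN.
Governing: min(785.8, 2642.6, 1353.4) = 785.8 kN → bolt shear.

785.8 kN (bolt shear governs)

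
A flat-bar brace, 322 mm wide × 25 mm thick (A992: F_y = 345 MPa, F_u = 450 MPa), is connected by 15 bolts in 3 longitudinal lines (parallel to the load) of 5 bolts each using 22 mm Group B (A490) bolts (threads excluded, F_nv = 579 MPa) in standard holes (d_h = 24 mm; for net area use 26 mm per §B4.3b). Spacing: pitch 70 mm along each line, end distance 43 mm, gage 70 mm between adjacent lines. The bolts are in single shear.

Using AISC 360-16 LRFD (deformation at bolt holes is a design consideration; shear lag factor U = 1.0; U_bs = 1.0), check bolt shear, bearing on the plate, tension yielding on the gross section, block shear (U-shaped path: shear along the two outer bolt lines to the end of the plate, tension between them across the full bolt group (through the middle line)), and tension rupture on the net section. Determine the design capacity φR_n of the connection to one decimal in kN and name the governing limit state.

2058.8 kN (net-section rupture governs)

Bolt shear: A_b = π(22)²/4 = 380.13 mm². φR_n = 0.75 × 579 × 380.13 × 15 × 1 = 2476.1 kN.
Bearing (25 mm plate, F_u = 450 MPa): end bolts L_c = 43 − 24/2 = 31, R_n = min(1.2×31×25×450, 2.4×22×25×450) = 418.5 kN/bolt; interior L_c = 70 − 24 = 46, R_n = 594 kN/bolt. φR_n = 0.75 × (3×418.5 + 12×594) = 6287.6 kN.
Tension yield (gross): A_g = 322×25 = 8050 mm². φR_n = 0.90 × 345 × 8050 = 2499.5 kN.
Block shear: shear path 2×[43+4×70] = 2×323 mm, A_gv = 16150, A_nv = 2×(323 − 4.5×26)×25 = 10300 mm²; tension across gage: (140 − 2×26)×25 = 2200 mm². R_n = min(0.6×450×10300, 0.6×345×16150) + 1.0×450×2200 = min(2781, 3343.1) + 990 = 3771 kN. φR_n = 0.75 × 3771 = 2828.3 kN.
Tension rupture (net): A_n = (322 − 3×26)×25 = 6100 mm² (U = 1.0, A_e = A_n). φR_n = 0.75 × 450 × 6100 = 2058.8 kN.
Governing: min(2476.1, 6287.6, 2499.5, 2828.3, 2058.8) = 2058.8 kN → net-section rupture.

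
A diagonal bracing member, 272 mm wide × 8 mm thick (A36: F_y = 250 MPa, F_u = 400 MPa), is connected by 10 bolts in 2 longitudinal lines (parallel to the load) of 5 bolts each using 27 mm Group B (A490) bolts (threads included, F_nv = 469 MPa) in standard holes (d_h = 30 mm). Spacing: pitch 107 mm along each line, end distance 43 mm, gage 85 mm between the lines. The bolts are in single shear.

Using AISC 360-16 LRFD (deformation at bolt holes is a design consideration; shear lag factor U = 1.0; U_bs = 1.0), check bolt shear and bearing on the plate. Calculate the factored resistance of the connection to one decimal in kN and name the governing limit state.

1405.4 kN (bearing governs)

Bolt shear: A_b = π(27)²/4 = 572.56 mm². φR_n = 0.75 × 469 × 572.56 × 10 × 1 = 2014.0 kN.
Bearing (8 mm plate, F_u = 400 MPa): end bolts L_c = 43 − 30/2 = 28, R_n = min(1.2×28×8×400, 2.4×27×8×400) = 107.52 kN/bolt; interior L_c = 107 − 30 = 77, R_n = 207.36 kN/bolt. φR_n = 0.75 × (2×107.52 + 8×207.36) = 1405.4 kN.
Governing: min(2014.0, 1405.4) = 1405.4 kN → bearing.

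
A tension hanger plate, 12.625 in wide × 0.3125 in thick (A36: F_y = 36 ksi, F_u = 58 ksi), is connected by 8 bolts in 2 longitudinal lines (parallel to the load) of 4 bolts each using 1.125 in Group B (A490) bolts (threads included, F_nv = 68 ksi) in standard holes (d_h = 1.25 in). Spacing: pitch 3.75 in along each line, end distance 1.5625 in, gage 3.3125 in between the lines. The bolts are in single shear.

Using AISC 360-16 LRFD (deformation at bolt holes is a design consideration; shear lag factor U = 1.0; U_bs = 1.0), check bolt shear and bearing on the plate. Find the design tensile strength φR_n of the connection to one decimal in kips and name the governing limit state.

Bolt shear: A_b = π(1.125)²/4 = 0.99402 in². φR_n = 0.75 × 68 × 0.99402 × 8 × 1 = 405.6 kips.
Bearing (0.3125 in plate, F_u = 58 ksi): end bolts L_c = 1.5625 − 1.25/2 = 0.9375, R_n = min(1.2×0.9375×0.3125×58, 2.4×1.125×0.3125×58) = 20.391 kips/bolt; interior L_c = 3.75 − 1.25 = 2.5, R_n = 48.938 kips/bolt. φR_n = 0.75 × (2×20.391 + 6×48.938) = 250.8 kips.
Governing: min(405.6, 250.8) = 250.8 kips → bearing.

250.8 kips (bearing governs)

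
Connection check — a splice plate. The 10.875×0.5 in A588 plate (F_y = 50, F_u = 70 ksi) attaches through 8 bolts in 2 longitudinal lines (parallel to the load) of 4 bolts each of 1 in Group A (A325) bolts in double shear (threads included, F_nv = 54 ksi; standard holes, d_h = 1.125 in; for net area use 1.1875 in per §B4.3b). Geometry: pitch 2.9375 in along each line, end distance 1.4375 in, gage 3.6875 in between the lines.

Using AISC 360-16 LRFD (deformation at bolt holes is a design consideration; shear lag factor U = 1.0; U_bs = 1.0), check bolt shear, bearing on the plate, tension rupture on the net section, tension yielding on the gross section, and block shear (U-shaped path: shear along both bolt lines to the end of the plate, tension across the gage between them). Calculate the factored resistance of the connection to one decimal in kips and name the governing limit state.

223.1 kips (net-section rupture governs)

Bolt shear: A_b = π(1)²/4 = 0.7854 in². φR_n = 0.75 × 54 × 0.7854 × 8 × 2 = 508.9 kips.
Bearing (0.5 in plate, F_u = 70 ksi): end bolts L_c = 1.4375 − 1.125/2 = 0.875, R_n = min(1.2×0.875×0.5×70, 2.4×1×0.5×70) = 36.75 kips/bolt; interior L_c = 2.9375 − 1.125 = 1.8125, R_n = 76.125 kips/bolt. φR_n = 0.75 × (2×36.75 + 6×76.125) = 397.7 kips.
Tension rupture (net): A_n = (10.875 − 2×1.1875)×0.5 = 4.25 in² (U = 1.0, A_e = A_n). φR_n = 0.75 × 70 × 4.25 = 223.1 kips.
Tension yield (gross): A_g = 10.875×0.5 = 5.4375 in². φR_n = 0.90 × 50 × 5.4375 = 244.7 kips.
Block shear: shear path 2×[1.4375+3×2.9375] = 2×10.25 in, A_gv = 10.25, A_nv = 2×(10.25 − 3.5×1.1875)×0.5 = 6.0938 in²; tension across gage: (3.6875 − 1×1.1875)×0.5 = 1.25 in². R_n = min(0.6×70×6.0938, 0.6×50×10.25) + 1.0×70×1.25 = min(255.94, 307.5) + 87.5 = 343.44 kips. φR_n = 0.75 × 343.44 = 257.6 kips.
Governing: min(508.9, 397.7, 223.1, 244.7, 257.6) = 223.1 kips → net-section rupture.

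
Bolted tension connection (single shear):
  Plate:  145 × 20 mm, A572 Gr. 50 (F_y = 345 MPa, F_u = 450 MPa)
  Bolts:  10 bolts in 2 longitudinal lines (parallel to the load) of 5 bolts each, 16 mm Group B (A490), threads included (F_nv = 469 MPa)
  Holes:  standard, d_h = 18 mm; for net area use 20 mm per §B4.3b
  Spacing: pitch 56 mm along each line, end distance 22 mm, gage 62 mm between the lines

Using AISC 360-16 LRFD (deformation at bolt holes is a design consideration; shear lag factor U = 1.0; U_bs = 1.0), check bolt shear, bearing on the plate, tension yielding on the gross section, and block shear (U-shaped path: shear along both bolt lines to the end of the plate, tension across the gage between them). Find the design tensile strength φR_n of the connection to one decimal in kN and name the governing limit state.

Bolt shear: A_b = π(16)²/4 = 201.06 mm². φR_n = 0.75 × 469 × 201.06 × 10 × 1 = 707.2 kN.
Bearing (20 mm plate, F_u = 450 MPa): end bolts L_c = 22 − 18/2 = 13, R_n = min(1.2×13×20×450, 2.4×16×20×450) = 140.4 kN/bolt; interior L_c = 56 − 18 = 38, R_n = 345.6 kN/bolt. φR_n = 0.75 × (2×140.4 + 8×345.6) = 2284.2 kN.
Tension yield (gross): A_g = 145×20 = 2900 mm². φR_n = 0.90 × 345 × 2900 = 900.5 kN.
Block shear: shear path 2×[22+4×56] = 2×246 mm, A_gv = 9840, A_nv = 2×(246 − 4.5×20)×20 = 6240 mm²; tension across gage: (62 − 1×20)×20 = 840 mm². R_n = min(0.6×450×6240, 0.6×345×9840) + 1.0×450×840 = min(1684.8, 2036.9) + 378 = 2062.8 kN. φR_n = 0.75 × 2062.8 = 1547.1 kN.
Governing: min(707.2, 2284.2, 900.5, 1547.1) = 707.2 kN → bolt shear.

707.2 kN (bolt shear governs)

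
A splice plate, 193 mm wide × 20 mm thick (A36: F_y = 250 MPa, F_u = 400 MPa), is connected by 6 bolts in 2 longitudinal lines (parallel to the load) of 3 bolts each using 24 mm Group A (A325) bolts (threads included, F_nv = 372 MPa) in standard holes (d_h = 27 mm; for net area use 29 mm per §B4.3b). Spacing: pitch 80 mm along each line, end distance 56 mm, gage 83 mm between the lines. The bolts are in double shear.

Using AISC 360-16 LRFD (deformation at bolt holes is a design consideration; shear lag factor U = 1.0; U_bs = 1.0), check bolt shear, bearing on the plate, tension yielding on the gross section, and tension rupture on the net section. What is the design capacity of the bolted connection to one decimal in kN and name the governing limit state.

Bolt shear: A_b = π(24)²/4 = 452.39 mm². φR_n = 0.75 × 372 × 452.39 × 6 × 2 = 1514.6 kN.
Bearing (20 mm plate, F_u = 400 MPa): end bolts L_c = 56 − 27/2 = 42.5, R_n = min(1.2×42.5×20×400, 2.4×24×20×400) = 408 kN/bolt; interior L_c = 80 − 27 = 53, R_n = 460.8 kN/bolt. φR_n = 0.75 × (2×408 + 4×460.8) = 1994.4 kN.
Tension yield (gross): A_g = 193×20 = 3860 mm². φR_n = 0.90 × 250 × 3860 = 868.5 kN.
Tension rupture (net): A_n = (193 − 2×29)×20 = 2700 mm² (U = 1.0, A_e = A_n). φR_n = 0.75 × 400 × 2700 = 810.0 kN.
Governing: min(1514.6, 1994.4, 868.5, 810.0) = 810.0 kN → net-section rupture.

810.0 kN (net-section rupture governs)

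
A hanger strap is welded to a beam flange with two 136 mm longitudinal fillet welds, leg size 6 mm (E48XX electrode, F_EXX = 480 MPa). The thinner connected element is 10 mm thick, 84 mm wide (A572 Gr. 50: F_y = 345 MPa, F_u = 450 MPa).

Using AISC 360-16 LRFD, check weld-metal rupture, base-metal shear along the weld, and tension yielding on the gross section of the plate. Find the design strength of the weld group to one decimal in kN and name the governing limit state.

Weld metal: throat = 0.707×6 = 4.242 mm, L = 2×136 = 272 mm. φR_n = 0.75 × 0.6 × 480 × 4.242 × 272 = 249.2 kN.
Base metal shear (10 mm plate): yield φR_n = 1.0×0.6×345×10×272 = 563.0 kN; rupture φR_n = 0.75×0.6×450×10×272 = 550.8 kN; take 550.8 kN (rupture).
Tension yield (gross): A_g = 84×10 = 840 mm². φR_n = 0.90 × 345 × 840 = 260.8 kN.
Governing: min(249.2, 550.8, 260.8) = 249.2 kN → weld metal.

249.2 kN (weld metal governs)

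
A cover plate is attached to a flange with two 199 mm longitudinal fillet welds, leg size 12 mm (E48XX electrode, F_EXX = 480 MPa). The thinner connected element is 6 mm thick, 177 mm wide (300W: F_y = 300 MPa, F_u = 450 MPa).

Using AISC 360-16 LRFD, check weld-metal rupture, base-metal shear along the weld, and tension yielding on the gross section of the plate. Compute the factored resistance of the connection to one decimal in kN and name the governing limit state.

286.7 kN (gross-section yield governs)

Weld metal: throat = 0.707×12 = 8.484 mm, L = 2×199 = 398 mm. φR_n = 0.75 × 0.6 × 480 × 8.484 × 398 = 729.4 kN.
Base metal shear (6 mm plate): yield φR_n = 1.0×0.6×300×6×398 = 429.8 kN; rupture φR_n = 0.75×0.6×450×6×398 = 483.6 kN; take 429.8 kN (yield).
Tension yield (gross): A_g = 177×6 = 1062 mm². φR_n = 0.90 × 300 × 1062 = 286.7 kN.
Governing: min(729.4, 429.8, 286.7) = 286.7 kN → gross-section yield.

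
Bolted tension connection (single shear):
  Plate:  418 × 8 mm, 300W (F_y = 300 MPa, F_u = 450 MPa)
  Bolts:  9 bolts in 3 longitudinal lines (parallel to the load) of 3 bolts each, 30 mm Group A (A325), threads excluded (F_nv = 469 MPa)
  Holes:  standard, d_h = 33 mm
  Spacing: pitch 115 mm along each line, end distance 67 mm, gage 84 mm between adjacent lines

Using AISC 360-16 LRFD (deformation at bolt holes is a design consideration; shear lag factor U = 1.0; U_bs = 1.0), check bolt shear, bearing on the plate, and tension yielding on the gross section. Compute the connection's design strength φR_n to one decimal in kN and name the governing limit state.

Bolt shear: A_b = π(30)²/4 = 706.86 mm². φR_n = 0.75 × 469 × 706.86 × 9 × 1 = 2237.7 kN.
Bearing (8 mm plate, F_u = 450 MPa): end bolts L_c = 67 − 33/2 = 50.5, R_n = min(1.2×50.5×8×450, 2.4×30×8×450) = 218.16 kN/bolt; interior L_c = 115 − 33 = 82, R_n = 259.2 kN/bolt. φR_n = 0.75 × (3×218.16 + 6×259.2) = 1657.3 kN.
Tension yield (gross): A_g = 418×8 = 3344 mm². φR_n = 0.90 × 300 × 3344 = 902.9 kN.
Governing: min(2237.7, 1657.3, 902.9) = 902.9 kN → gross-section yield.

902.9 kN (gross-section yield governs)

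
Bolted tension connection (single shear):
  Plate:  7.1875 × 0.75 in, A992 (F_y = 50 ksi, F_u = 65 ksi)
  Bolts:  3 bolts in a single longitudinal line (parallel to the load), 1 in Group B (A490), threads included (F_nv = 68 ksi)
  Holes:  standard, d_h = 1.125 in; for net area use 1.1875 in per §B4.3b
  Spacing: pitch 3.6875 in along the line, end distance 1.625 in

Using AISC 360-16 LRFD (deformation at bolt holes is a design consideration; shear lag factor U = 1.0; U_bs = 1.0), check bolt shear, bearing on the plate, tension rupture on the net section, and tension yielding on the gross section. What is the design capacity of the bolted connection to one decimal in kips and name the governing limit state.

120.2 kips (bolt shear governs)

Bolt shear: A_b = π(1)²/4 = 0.7854 in². φR_n = 0.75 × 68 × 0.7854 × 3 × 1 = 120.2 kips.
Bearing (0.75 in plate, F_u = 65 ksi): end bolts L_c = 1.625 − 1.125/2 = 1.0625, R_n = min(1.2×1.0625×0.75×65, 2.4×1×0.75×65) = 62.156 kips/bolt; interior L_c = 3.6875 − 1.125 = 2.5625, R_n = 117 kips/bolt. φR_n = 0.75 × (1×62.156 + 2×117) = 222.1 kips.
Tension rupture (net): A_n = (7.1875 − 1×1.1875)×0.75 = 4.5 in² (U = 1.0, A_e = A_n). φR_n = 0.75 × 65 × 4.5 = 219.4 kips.
Tension yield (gross): A_g = 7.1875×0.75 = 5.3906 in². φR_n = 0.90 × 50 × 5.3906 = 242.6 kips.
Governing: min(120.2, 222.1, 219.4, 242.6) = 120.2 kips → bolt shear.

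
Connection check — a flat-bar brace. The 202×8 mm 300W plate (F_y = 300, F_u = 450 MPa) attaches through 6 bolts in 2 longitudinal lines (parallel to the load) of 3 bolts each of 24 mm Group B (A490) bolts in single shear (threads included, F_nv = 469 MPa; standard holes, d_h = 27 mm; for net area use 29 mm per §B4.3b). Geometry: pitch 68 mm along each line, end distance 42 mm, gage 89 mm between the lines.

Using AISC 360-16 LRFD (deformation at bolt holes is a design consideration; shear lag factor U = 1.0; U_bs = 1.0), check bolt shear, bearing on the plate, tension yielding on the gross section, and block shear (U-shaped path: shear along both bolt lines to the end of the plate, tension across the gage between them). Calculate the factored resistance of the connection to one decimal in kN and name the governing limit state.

436.3 kN (gross-section yield governs)

Bolt shear: A_b = π(24)²/4 = 452.39 mm². φR_n = 0.75 × 469 × 452.39 × 6 × 1 = 954.8 kN.
Bearing (8 mm plate, F_u = 450 MPa): end bolts L_c = 42 − 27/2 = 28.5, R_n = min(1.2×28.5×8×450, 2.4×24×8×450) = 123.12 kN/bolt; interior L_c = 68 − 27 = 41, R_n = 177.12 kN/bolt. φR_n = 0.75 × (2×123.12 + 4×177.12) = 716.0 kN.
Tension yield (gross): A_g = 202×8 = 1616 mm². φR_n = 0.90 × 300 × 1616 = 436.3 kN.
Block shear: shear path 2×[42+2×68] = 2×178 mm, A_gv = 2848, A_nv = 2×(178 − 2.5×29)×8 = 1688 mm²; tension across gage: (89 − 1×29)×8 = 480 mm². R_n = min(0.6×450×1688, 0.6×300×2848) + 1.0×450×480 = min(455.76, 512.64) + 216 = 671.76 kN. φR_n = 0.75 × 671.76 = 503.8 kN.
Governing: min(954.8, 716.0, 436.3, 503.8) = 436.3 kN → gross-section yield.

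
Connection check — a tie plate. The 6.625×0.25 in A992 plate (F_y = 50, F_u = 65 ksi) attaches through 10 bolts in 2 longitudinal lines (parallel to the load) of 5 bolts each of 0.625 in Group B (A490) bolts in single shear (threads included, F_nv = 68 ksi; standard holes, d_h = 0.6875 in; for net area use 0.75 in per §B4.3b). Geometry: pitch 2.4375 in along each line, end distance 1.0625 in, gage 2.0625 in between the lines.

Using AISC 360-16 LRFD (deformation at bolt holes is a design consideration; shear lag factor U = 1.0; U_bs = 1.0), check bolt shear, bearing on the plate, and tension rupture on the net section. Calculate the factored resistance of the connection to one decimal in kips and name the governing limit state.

Bolt shear: A_b = π(0.625)²/4 = 0.3068 in². φR_n = 0.75 × 68 × 0.3068 × 10 × 1 = 156.5 kips.
Bearing (0.25 in plate, F_u = 65 ksi): end bolts L_c = 1.0625 − 0.6875/2 = 0.71875, R_n = min(1.2×0.71875×0.25×65, 2.4×0.625×0.25×65) = 14.016 kips/bolt; interior L_c = 2.4375 − 0.6875 = 1.75, R_n = 24.375 kips/bolt. φR_n = 0.75 × (2×14.016 + 8×24.375) = 167.3 kips.
Tension rupture (net): A_n = (6.625 − 2×0.75)×0.25 = 1.2813 in² (U = 1.0, A_e = A_n). φR_n = 0.75 × 65 × 1.2813 = 62.5 kips.
Governing: min(156.5, 167.3, 62.5) = 62.5 kips → net-section rupture.

62.5 kips (net-section rupture governs)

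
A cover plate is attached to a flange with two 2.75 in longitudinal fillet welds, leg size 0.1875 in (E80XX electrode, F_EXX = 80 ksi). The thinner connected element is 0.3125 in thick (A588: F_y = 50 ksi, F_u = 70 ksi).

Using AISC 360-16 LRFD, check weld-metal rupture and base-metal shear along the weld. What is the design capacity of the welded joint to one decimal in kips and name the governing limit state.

Weld metal: throat = 0.707×0.1875 = 0.13256 in, L = 2×2.75 = 5.5 in. φR_n = 0.75 × 0.6 × 80 × 0.13256 × 5.5 = 26.2 kips.
Base metal shear (0.3125 in plate): yield φR_n = 1.0×0.6×50×0.3125×5.5 = 51.6 kips; rupture φR_n = 0.75×0.6×70×0.3125×5.5 = 54.1 kips; take 51.6 kips (yield).
Governing: min(26.2, 51.6) = 26.2 kips → weld metal.

26.2 kips (weld metal governs)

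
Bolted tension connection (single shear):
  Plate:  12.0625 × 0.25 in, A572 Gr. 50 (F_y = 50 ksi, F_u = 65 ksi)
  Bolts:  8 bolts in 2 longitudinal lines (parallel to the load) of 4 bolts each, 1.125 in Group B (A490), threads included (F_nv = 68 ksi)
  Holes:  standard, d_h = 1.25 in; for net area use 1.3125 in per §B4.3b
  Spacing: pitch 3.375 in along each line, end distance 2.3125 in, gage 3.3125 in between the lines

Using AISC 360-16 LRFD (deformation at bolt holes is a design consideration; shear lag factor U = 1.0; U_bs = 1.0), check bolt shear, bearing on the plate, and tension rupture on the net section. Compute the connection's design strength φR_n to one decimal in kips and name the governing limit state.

115.0 kips (net-section rupture governs)

Bolt shear: A_b = π(1.125)²/4 = 0.99402 in². φR_n = 0.75 × 68 × 0.99402 × 8 × 1 = 405.6 kips.
Bearing (0.25 in plate, F_u = 65 ksi): end bolts L_c = 2.3125 − 1.25/2 = 1.6875, R_n = min(1.2×1.6875×0.25×65, 2.4×1.125×0.25×65) = 32.906 kips/bolt; interior L_c = 3.375 − 1.25 = 2.125, R_n = 41.438 kips/bolt. φR_n = 0.75 × (2×32.906 + 6×41.438) = 235.8 kips.
Tension rupture (net): A_n = (12.0625 − 2×1.3125)×0.25 = 2.3594 in² (U = 1.0, A_e = A_n). φR_n = 0.75 × 65 × 2.3594 = 115.0 kips.
Governing: min(405.6, 235.8, 115.0) = 115.0 kips → net-section rupture.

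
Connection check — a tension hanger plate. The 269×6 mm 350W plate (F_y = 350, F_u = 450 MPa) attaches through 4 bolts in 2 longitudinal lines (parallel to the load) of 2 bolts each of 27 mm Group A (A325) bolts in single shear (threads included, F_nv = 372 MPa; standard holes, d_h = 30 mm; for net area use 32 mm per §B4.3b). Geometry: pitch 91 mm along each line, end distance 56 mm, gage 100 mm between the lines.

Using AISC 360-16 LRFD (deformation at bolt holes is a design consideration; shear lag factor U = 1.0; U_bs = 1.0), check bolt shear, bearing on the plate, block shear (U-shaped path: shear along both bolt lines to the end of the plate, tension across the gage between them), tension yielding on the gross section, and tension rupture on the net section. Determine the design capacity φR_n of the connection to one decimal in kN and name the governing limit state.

378.3 kN (block shear governs)

Bolt shear: A_b = π(27)²/4 = 572.56 mm². φR_n = 0.75 × 372 × 572.56 × 4 × 1 = 639.0 kN.
Bearing (6 mm plate, F_u = 450 MPa): end bolts L_c = 56 − 30/2 = 41, R_n = min(1.2×41×6×450, 2.4×27×6×450) = 132.84 kN/bolt; interior L_c = 91 − 30 = 61, R_n = 174.96 kN/bolt. φR_n = 0.75 × (2×132.84 + 2×174.96) = 461.7 kN.
Block shear: shear path 2×[56+1×91] = 2×147 mm, A_gv = 1764, A_nv = 2×(147 − 1.5×32)×6 = 1188 mm²; tension across gage: (100 − 1×32)×6 = 408 mm². R_n = min(0.6×450×1188, 0.6×350×1764) + 1.0×450×408 = min(320.76, 370.44) + 183.6 = 504.36 kN. φR_n = 0.75 × 504.36 = 378.3 kN.
Tension yield (gross): A_g = 269×6 = 1614 mm². φR_n = 0.90 × 350 × 1614 = 508.4 kN.
Tension rupture (net): A_n = (269 − 2×32)×6 = 1230 mm² (U = 1.0, A_e = A_n). φR_n = 0.75 × 450 × 1230 = 415.1 kN.
Governing: min(639.0, 461.7, 378.3, 508.4, 415.1) = 378.3 kN → block shear.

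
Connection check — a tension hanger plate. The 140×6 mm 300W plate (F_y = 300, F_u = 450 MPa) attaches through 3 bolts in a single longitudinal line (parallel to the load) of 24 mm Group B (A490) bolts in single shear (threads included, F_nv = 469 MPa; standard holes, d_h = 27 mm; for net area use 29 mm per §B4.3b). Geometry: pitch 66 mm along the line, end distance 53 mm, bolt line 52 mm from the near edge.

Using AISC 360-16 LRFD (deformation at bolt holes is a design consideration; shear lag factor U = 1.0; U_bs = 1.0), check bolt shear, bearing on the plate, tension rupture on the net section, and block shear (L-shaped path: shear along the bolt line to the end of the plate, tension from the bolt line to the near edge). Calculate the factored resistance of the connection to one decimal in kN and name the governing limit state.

212.6 kN (block shear governs)

Bolt shear: A_b = π(24)²/4 = 452.39 mm². φR_n = 0.75 × 469 × 452.39 × 3 × 1 = 477.4 kN.
Bearing (6 mm plate, F_u = 450 MPa): end bolts L_c = 53 − 27/2 = 39.5, R_n = min(1.2×39.5×6×450, 2.4×24×6×450) = 127.98 kN/bolt; interior L_c = 66 − 27 = 39, R_n = 126.36 kN/bolt. φR_n = 0.75 × (1×127.98 + 2×126.36) = 285.5 kN.
Tension rupture (net): A_n = (140 − 1×29)×6 = 666 mm² (U = 1.0, A_e = A_n). φR_n = 0.75 × 450 × 666 = 224.8 kN.
Block shear: shear path 1×[53+2×66] = 1×185 mm, A_gv = 1110, A_nv = 1×(185 − 2.5×29)×6 = 675 mm²; tension to near edge: (52 − 0.5×29)×6 = 225 mm². R_n = min(0.6×450×675, 0.6×300×1110) + 1.0×450×225 = min(182.25, 199.8) + 101.25 = 283.5 kN. φR_n = 0.75 × 283.5 = 212.6 kN.
Governing: min(477.4, 285.5, 224.8, 212.6) = 212.6 kN → block shear.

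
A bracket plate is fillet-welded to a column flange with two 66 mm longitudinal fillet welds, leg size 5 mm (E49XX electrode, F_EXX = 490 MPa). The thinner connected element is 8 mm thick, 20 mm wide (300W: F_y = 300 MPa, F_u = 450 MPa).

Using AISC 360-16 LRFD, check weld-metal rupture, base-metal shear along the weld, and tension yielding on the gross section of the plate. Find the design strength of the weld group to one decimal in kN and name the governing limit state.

Weld metal: throat = 0.707×5 = 3.535 mm, L = 2×66 = 132 mm. φR_n = 0.75 × 0.6 × 490 × 3.535 × 132 = 102.9 kN.
Base metal shear (8 mm plate): yield φR_n = 1.0×0.6×300×8×132 = 190.1 kN; rupture φR_n = 0.75×0.6×450×8×132 = 213.8 kN; take 190.1 kN (yield).
Tension yield (gross): A_g = 20×8 = 160 mm². φR_n = 0.90 × 300 × 160 = 43.2 kN.
Governing: min(102.9, 190.1, 43.2) = 43.2 kN → gross-section yield.

43.2 kN (gross-section yield governs)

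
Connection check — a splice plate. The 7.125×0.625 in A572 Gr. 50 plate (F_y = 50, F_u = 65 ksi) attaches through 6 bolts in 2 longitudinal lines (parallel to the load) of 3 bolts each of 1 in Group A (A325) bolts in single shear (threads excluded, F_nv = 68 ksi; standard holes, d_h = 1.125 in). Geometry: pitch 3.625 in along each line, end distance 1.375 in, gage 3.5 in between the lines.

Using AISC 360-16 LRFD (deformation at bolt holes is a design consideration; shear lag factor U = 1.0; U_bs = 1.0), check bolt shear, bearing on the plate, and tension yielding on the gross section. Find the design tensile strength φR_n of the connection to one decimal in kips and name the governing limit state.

200.4 kips (gross-section yield governs)

Bolt shear: A_b = π(1)²/4 = 0.7854 in². φR_n = 0.75 × 68 × 0.7854 × 6 × 1 = 240.3 kips.
Bearing (0.625 in plate, F_u = 65 ksi): end bolts L_c = 1.375 − 1.125/2 = 0.8125, R_n = min(1.2×0.8125×0.625×65, 2.4×1×0.625×65) = 39.609 kips/bolt; interior L_c = 3.625 − 1.125 = 2.5, R_n = 97.5 kips/bolt. φR_n = 0.75 × (2×39.609 + 4×97.5) = 351.9 kips.
Tension yield (gross): A_g = 7.125×0.625 = 4.4531 in². φR_n = 0.90 × 50 × 4.4531 = 200.4 kips.
Governing: min(240.3, 351.9, 200.4) = 200.4 kips → gross-section yield.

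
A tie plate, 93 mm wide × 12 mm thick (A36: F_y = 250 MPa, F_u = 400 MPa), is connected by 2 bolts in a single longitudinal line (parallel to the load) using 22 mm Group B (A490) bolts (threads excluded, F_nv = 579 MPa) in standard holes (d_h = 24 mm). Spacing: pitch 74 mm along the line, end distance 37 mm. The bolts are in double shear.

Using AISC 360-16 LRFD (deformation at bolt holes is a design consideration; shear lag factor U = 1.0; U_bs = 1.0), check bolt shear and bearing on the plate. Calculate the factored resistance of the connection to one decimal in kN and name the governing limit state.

Bolt shear: A_b = π(22)²/4 = 380.13 mm². φR_n = 0.75 × 579 × 380.13 × 2 × 2 = 660.3 kN.
Bearing (12 mm plate, F_u = 400 MPa): end bolts L_c = 37 − 24/2 = 25, R_n = min(1.2×25×12×400, 2.4×22×12×400) = 144 kN/bolt; interior L_c = 74 − 24 = 50, R_n = 253.44 kN/bolt. φR_n = 0.75 × (1×144 + 1×253.44) = 298.1 kN.
Governing: min(660.3, 298.1) = 298.1 kN → bearing.

298.1 kN (bearing governs)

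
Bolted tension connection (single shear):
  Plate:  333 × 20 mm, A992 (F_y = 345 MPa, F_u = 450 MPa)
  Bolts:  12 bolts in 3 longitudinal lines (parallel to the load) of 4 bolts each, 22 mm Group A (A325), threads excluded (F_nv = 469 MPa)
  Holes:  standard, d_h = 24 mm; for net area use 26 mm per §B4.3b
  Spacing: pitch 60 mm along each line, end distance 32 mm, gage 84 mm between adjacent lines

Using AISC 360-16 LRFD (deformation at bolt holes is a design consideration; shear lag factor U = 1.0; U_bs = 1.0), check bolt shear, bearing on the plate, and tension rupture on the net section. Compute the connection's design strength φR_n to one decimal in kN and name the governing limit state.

Bolt shear: A_b = π(22)²/4 = 380.13 mm². φR_n = 0.75 × 469 × 380.13 × 12 × 1 = 1604.5 kN.
Bearing (20 mm plate, F_u = 450 MPa): end bolts L_c = 32 − 24/2 = 20, R_n = min(1.2×20×20×450, 2.4×22×20×450) = 216 kN/bolt; interior L_c = 60 − 24 = 36, R_n = 388.8 kN/bolt. φR_n = 0.75 × (3×216 + 9×388.8) = 3110.4 kN.
Tension rupture (net): A_n = (333 − 3×26)×20 = 5100 mm² (U = 1.0, A_e = A_n). φR_n = 0.75 × 450 × 5100 = 1721.3 kN.
Governing: min(1604.5, 3110.4, 1721.3) = 1604.5 kN → bolt shear.

1604.5 kN (bolt shear governs)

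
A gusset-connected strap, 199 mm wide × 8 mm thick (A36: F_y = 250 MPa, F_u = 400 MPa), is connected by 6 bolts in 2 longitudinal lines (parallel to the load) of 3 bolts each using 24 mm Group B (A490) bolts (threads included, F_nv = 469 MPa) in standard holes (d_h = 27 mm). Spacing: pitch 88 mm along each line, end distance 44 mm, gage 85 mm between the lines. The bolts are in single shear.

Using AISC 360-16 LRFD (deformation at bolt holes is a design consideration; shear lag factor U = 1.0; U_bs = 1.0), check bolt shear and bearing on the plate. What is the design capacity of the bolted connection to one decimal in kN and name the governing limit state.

Bolt shear: A_b = π(24)²/4 = 452.39 mm². φR_n = 0.75 × 469 × 452.39 × 6 × 1 = 954.8 kN.
Bearing (8 mm plate, F_u = 400 MPa): end bolts L_c = 44 − 27/2 = 30.5, R_n = min(1.2×30.5×8×400, 2.4×24×8×400) = 117.12 kN/bolt; interior L_c = 88 − 27 = 61, R_n = 184.32 kN/bolt. φR_n = 0.75 × (2×117.12 + 4×184.32) = 728.6 kN.
Governing: min(954.8, 728.6) = 728.6 kN → bearing.

728.6 kN (bearing governs)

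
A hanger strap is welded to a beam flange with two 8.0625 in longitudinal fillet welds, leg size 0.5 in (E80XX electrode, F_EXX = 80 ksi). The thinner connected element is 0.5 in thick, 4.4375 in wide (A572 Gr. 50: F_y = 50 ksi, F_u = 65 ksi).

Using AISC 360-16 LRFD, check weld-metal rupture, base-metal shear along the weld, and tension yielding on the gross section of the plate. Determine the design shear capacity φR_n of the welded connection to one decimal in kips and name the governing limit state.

99.8 kips (gross-section yield governs)

Weld metal: throat = 0.707×0.5 = 0.3535 in, L = 2×8.0625 = 16.125 in. φR_n = 0.75 × 0.6 × 80 × 0.3535 × 16.125 = 205.2 kips.
Base metal shear (0.5 in plate): yield φR_n = 1.0×0.6×50×0.5×16.125 = 241.9 kips; rupture φR_n = 0.75×0.6×65×0.5×16.125 = 235.8 kips; take 235.8 kips (rupture).
Tension yield (gross): A_g = 4.4375×0.5 = 2.2188 in². φR_n = 0.90 × 50 × 2.2188 = 99.8 kips.
Governing: min(205.2, 235.8, 99.8) = 99.8 kips → gross-section yield.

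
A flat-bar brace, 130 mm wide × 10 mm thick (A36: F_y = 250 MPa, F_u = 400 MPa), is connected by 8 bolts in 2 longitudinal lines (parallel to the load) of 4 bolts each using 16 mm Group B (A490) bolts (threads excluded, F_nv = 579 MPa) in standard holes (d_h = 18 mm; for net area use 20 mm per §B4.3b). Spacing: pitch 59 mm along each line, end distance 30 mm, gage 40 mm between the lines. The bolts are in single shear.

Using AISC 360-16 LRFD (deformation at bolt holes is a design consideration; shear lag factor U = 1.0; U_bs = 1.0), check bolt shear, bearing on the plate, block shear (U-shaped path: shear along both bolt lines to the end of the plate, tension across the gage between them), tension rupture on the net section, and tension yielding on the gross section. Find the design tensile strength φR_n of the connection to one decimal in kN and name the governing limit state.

270.0 kN (net-section rupture governs)

Bolt shear: A_b = π(16)²/4 = 201.06 mm². φR_n = 0.75 × 579 × 201.06 × 8 × 1 = 698.5 kN.
Bearing (10 mm plate, F_u = 400 MPa): end bolts L_c = 30 − 18/2 = 21, R_n = min(1.2×21×10×400, 2.4×16×10×400) = 100.8 kN/bolt; interior L_c = 59 − 18 = 41, R_n = 153.6 kN/bolt. φR_n = 0.75 × (2×100.8 + 6×153.6) = 842.4 kN.
Block shear: shear path 2×[30+3×59] = 2×207 mm, A_gv = 4140, A_nv = 2×(207 − 3.5×20)×10 = 2740 mm²; tension across gage: (40 − 1×20)×10 = 200 mm². R_n = min(0.6×400×2740, 0.6×250×4140) + 1.0×400×200 = min(657.6, 621) + 80 = 701 kN. φR_n = 0.75 × 701 = 525.8 kN.
Tension rupture (net): A_n = (130 − 2×20)×10 = 900 mm² (U = 1.0, A_e = A_n). φR_n = 0.75 × 400 × 900 = 270.0 kN.
Tension yield (gross): A_g = 130×10 = 1300 mm². φR_n = 0.90 × 250 × 1300 = 292.5 kN.
Governing: min(698.5, 842.4, 525.8, 270.0, 292.5) = 270.0 kN → net-section rupture.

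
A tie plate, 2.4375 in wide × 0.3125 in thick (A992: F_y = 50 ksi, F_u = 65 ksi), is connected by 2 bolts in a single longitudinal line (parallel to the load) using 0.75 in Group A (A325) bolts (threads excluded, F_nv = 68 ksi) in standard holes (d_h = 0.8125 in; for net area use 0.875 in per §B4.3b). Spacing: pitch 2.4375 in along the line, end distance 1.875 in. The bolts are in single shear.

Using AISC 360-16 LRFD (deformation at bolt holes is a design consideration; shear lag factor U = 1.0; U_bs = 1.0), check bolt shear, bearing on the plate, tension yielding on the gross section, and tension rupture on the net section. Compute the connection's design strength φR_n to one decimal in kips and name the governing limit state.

Bolt shear: A_b = π(0.75)²/4 = 0.44179 in². φR_n = 0.75 × 68 × 0.44179 × 2 × 1 = 45.1 kips.
Bearing (0.3125 in plate, F_u = 65 ksi): end bolts L_c = 1.875 − 0.8125/2 = 1.46875, R_n = min(1.2×1.46875×0.3125×65, 2.4×0.75×0.3125×65) = 35.801 kips/bolt; interior L_c = 2.4375 − 0.8125 = 1.625, R_n = 36.563 kips/bolt. φR_n = 0.75 × (1×35.801 + 1×36.563) = 54.3 kips.
Tension yield (gross): A_g = 2.4375×0.3125 = 0.76172 in². φR_n = 0.90 × 50 × 0.76172 = 34.3 kips.
Tension rupture (net): A_n = (2.4375 − 1×0.875)×0.3125 = 0.48828 in² (U = 1.0, A_e = A_n). φR_n = 0.75 × 65 × 0.48828 = 23.8 kips.
Governing: min(45.1, 54.3, 34.3, 23.8) = 23.8 kips → net-section rupture.

23.8 kips (net-section rupture governs)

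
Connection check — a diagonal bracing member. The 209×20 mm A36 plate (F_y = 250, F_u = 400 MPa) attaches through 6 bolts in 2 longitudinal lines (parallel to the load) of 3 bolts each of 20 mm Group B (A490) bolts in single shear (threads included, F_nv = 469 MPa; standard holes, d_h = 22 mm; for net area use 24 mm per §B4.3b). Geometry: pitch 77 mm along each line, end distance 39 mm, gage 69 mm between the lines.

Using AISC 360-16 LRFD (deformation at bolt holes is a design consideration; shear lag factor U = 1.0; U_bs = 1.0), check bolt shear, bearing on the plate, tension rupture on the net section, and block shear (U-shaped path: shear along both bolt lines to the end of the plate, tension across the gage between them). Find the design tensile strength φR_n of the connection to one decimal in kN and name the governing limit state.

Bolt shear: A_b = π(20)²/4 = 314.16 mm². φR_n = 0.75 × 469 × 314.16 × 6 × 1 = 663.0 kN.
Bearing (20 mm plate, F_u = 400 MPa): end bolts L_c = 39 − 22/2 = 28, R_n = min(1.2×28×20×400, 2.4×20×20×400) = 268.8 kN/bolt; interior L_c = 77 − 22 = 55, R_n = 384 kN/bolt. φR_n = 0.75 × (2×268.8 + 4×384) = 1555.2 kN.
Tension rupture (net): A_n = (209 − 2×24)×20 = 3220 mm² (U = 1.0, A_e = A_n). φR_n = 0.75 × 400 × 3220 = 966.0 kN.
Block shear: shear path 2×[39+2×77] = 2×193 mm, A_gv = 7720, A_nv = 2×(193 − 2.5×24)×20 = 5320 mm²; tension across gage: (69 − 1×24)×20 = 900 mm². R_n = min(0.6×400×5320, 0.6×250×7720) + 1.0×400×900 = min(1276.8, 1158) + 360 = 1518 kN. φR_n = 0.75 × 1518 = 1138.5 kN.
Governing: min(663.0, 1555.2, 966.0, 1138.5) = 663.0 kN → bolt shear.

663.0 kN (bolt shear governs)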